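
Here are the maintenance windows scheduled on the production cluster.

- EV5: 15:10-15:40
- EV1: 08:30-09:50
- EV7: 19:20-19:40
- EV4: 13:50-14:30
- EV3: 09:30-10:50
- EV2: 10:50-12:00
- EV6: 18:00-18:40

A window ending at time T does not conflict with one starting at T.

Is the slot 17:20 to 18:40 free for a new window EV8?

EV1: ends 09:50 at or before EV8 starts 17:20 → clear.
EV3: ends 10:50 at or before EV8 starts 17:20 → clear.
EV2: ends 12:00 at or before EV8 starts 17:20 → clear.
EV4: ends 14:30 at or before EV8 starts 17:20 → clear.
EV5: ends 15:40 at or before EV8 starts 17:20 → clear.
EV6: starts 18:00 before EV8 ends 18:40, and ends 18:40 after EV8 starts 17:20 → overlap.
EV7: starts 19:20 at or after EV8 ends 18:40 → clear.
EV8 overlaps EV6.

No — it overlaps EV6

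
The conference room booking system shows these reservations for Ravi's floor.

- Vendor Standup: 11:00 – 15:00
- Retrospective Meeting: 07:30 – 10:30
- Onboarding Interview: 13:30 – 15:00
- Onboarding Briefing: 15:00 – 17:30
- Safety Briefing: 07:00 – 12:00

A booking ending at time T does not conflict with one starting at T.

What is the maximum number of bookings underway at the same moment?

Sort all start/end points and keep a running count:
07:00 start Safety Briefing → 1
07:30 start Retrospective Meeting → 2
10:30 end Retrospective Meeting → 1
11:00 start Vendor Standup → 2
12:00 end Safety Briefing → 1
13:30 start Onboarding Interview → 2
15:00 end Onboarding Interview → 1
15:00 end Vendor Standup → 0
15:00 start Onboarding Briefing → 1
17:30 end Onboarding Briefing → 0
Peak is 2, at 07:30 (Retrospective Meeting, Safety Briefing).

2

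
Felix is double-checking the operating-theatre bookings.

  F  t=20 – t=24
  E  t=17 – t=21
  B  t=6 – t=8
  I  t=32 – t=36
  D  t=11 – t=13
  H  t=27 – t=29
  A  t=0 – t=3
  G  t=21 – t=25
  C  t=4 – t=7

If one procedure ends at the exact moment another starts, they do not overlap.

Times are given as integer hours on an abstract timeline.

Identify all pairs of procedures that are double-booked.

Sorted by start: A, C, B, D, E, F, G, H, I.
C starts after A ends, so A has no further overlaps.
B starts before C ends → C and B overlap.
D starts after C ends, so C has no further overlaps.
D starts after B ends, so B has no further overlaps.
E starts after D ends, so D has no further overlaps.
F starts before E ends → E and F overlap.
G starts exactly when E ends (back-to-back, no overlap), so E has no further overlaps.
G starts before F ends → F and G overlap.
H starts after F ends, so F has no further overlaps.
H starts after G ends, so G has no further overlaps.
I starts after H ends.

B & C, E & F, F & G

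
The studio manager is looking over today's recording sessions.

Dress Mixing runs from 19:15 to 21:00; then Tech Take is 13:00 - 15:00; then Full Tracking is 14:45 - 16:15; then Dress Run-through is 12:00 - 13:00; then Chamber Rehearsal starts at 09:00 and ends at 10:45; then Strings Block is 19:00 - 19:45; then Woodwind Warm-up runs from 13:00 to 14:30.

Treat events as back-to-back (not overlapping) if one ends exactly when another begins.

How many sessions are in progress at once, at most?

Walk through starts and ends in time order (an end at T is processed before a start at T):
09:00 start Chamber Rehearsal → 1
10:45 end Chamber Rehearsal → 0
12:00 start Dress Run-through → 1
13:00 end Dress Run-through → 0
13:00 start Tech Take → 1
13:00 start Woodwind Warm-up → 2
14:30 end Woodwind Warm-up → 1
14:45 start Full Tracking → 2
15:00 end Tech Take → 1
16:15 end Full Tracking → 0
19:00 start Strings Block → 1
19:15 start Dress Mixing → 2
19:45 end Strings Block → 1
21:00 end Dress Mixing → 0
Peak is 2, at 13:00 (Tech Take, Woodwind Warm-up).

2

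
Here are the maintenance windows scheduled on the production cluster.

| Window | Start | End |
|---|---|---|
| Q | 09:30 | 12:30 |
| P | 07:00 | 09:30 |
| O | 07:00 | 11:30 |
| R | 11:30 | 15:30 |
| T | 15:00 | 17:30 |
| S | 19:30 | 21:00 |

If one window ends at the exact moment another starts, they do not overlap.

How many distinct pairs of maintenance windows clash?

Check each pair: they overlap iff neither finishes before the other starts.
Sorted by start: O, P, Q, R, T, S.
P starts before O ends → O and P overlap.
Q starts before O ends → O and Q overlap.
R starts exactly when O ends (back-to-back, no overlap), so O has no further overlaps.
Q starts exactly when P ends (back-to-back, no overlap), so P has no further overlaps.
R starts before Q ends → Q and R overlap.
T starts after Q ends, so Q has no further overlaps.
T starts before R ends → R and T overlap.
S starts after R ends.
S starts after T ends.
Overlapping pairs: O & P, O & Q, Q & R, R & T — 4 in total.

4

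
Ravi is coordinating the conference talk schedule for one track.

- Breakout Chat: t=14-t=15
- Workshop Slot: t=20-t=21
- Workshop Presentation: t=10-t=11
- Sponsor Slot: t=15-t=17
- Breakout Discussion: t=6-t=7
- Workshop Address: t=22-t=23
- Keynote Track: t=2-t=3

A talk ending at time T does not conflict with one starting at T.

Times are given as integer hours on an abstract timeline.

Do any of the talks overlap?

No

Sorted by start: Keynote Track, Breakout Discussion, Workshop Presentation, Breakout Chat, Sponsor Slot, Workshop Slot, Workshop Address.
Breakout Discussion starts after Keynote Track ends, so Keynote Track has no further overlaps.
Workshop Presentation starts after Breakout Discussion ends, so Breakout Discussion has no further overlaps.
Breakout Chat starts after Workshop Presentation ends, so Workshop Presentation has no further overlaps.
Sponsor Slot starts exactly when Breakout Chat ends (back-to-back, no overlap), so Breakout Chat has no further overlaps.
Workshop Slot starts after Sponsor Slot ends, so Sponsor Slot has no further overlaps.
Workshop Address starts after Workshop Slot ends.
Every pair is clear; the schedule has no overlaps.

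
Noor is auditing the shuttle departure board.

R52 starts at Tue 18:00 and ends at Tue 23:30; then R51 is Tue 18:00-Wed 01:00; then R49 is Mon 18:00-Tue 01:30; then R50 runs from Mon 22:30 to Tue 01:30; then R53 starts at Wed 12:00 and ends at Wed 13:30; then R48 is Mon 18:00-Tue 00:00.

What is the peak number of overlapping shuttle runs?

3

Sweep the timeline, counting +1 at each start and −1 at each end (ends before starts at a tie):
Mon 18:00 start R48 → 1
Mon 18:00 start R49 → 2
Mon 22:30 start R50 → 3
Tue 00:00 end R48 → 2
Tue 01:30 end R49 → 1
Tue 01:30 end R50 → 0
Tue 18:00 start R51 → 1
Tue 18:00 start R52 → 2
Tue 23:30 end R52 → 1
Wed 01:00 end R51 → 0
Wed 12:00 start R53 → 1
Wed 13:30 end R53 → 0
Peak is 3, at Mon 22:30 (R48, R49, R50).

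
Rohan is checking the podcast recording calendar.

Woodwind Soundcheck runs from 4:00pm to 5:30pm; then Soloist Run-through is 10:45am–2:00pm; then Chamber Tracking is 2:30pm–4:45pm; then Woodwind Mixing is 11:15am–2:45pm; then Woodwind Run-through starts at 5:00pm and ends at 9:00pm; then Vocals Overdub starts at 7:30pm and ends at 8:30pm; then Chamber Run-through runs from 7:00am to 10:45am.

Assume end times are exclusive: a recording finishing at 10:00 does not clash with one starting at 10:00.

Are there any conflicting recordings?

Yes

Two intervals overlap when each starts before the other ends.
Sorted by start: Chamber Run-through, Soloist Run-through, Woodwind Mixing, Chamber Tracking, Woodwind Soundcheck, Woodwind Run-through, Vocals Overdub.
Soloist Run-through starts exactly when Chamber Run-through ends (back-to-back, no overlap); Chamber Run-through is clear from here.
Woodwind Mixing starts before Soloist Run-through ends → Soloist Run-through and Woodwind Mixing overlap.
That's a conflict, so the schedule is not conflict-free.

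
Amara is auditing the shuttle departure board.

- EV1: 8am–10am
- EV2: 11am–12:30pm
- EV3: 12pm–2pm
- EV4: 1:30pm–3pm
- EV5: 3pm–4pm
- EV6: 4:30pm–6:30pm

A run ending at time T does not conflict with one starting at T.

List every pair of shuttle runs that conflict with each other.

EV2 & EV3, EV3 & EV4

Sorted by start: EV1, EV2, EV3, EV4, EV5, EV6.
EV2 starts after EV1 ends, so EV1 has no further overlaps.
EV3 starts before EV2 ends → EV2 and EV3 overlap.
EV4 starts after EV2 ends, so EV2 has no further overlaps.
EV4 starts before EV3 ends → EV3 and EV4 overlap.
EV5 starts after EV3 ends, so EV3 has no further overlaps.
EV5 starts exactly when EV4 ends (back-to-back, no overlap), so EV4 has no further overlaps.
EV6 starts after EV5 ends.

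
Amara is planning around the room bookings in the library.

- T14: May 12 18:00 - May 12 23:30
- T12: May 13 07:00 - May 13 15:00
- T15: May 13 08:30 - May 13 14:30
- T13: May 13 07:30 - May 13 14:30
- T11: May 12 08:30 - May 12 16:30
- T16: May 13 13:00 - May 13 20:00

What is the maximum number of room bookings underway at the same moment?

4

Sort all start/end points and keep a running count:
May 12 08:30 start T11 → 1
May 12 16:30 end T11 → 0
May 12 18:00 start T14 → 1
May 12 23:30 end T14 → 0
May 13 07:00 start T12 → 1
May 13 07:30 start T13 → 2
May 13 08:30 start T15 → 3
May 13 13:00 start T16 → 4
May 13 14:30 end T13 → 3
May 13 14:30 end T15 → 2
May 13 15:00 end T12 → 1
May 13 20:00 end T16 → 0
Peak is 4, at May 13 13:00 (T12, T13, T15, T16).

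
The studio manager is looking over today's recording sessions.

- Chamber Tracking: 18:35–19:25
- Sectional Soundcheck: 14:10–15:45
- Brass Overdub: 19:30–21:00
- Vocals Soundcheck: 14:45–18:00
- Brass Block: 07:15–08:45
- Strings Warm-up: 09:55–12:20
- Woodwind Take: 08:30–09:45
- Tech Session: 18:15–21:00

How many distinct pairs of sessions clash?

4

Check each pair: they overlap iff neither finishes before the other starts.
Sorted by start: Brass Block, Woodwind Take, Strings Warm-up, Sectional Soundcheck, Vocals Soundcheck, Tech Session, Chamber Tracking, Brass Overdub.
Woodwind Take starts before Brass Block ends → Brass Block and Woodwind Take overlap.
Strings Warm-up starts after Brass Block ends, so Brass Block has no further overlaps.
Strings Warm-up starts after Woodwind Take ends, so Woodwind Take has no further overlaps.
Sectional Soundcheck starts after Strings Warm-up ends, so Strings Warm-up has no further overlaps.
Vocals Soundcheck starts before Sectional Soundcheck ends → Sectional Soundcheck and Vocals Soundcheck overlap.
Tech Session starts after Sectional Soundcheck ends, so Sectional Soundcheck has no further overlaps.
Tech Session starts after Vocals Soundcheck ends, so Vocals Soundcheck has no further overlaps.
Chamber Tracking starts before Tech Session ends → Tech Session and Chamber Tracking overlap.
Brass Overdub starts before Tech Session ends → Tech Session and Brass Overdub overlap.
Brass Overdub starts after Chamber Tracking ends.
Overlapping pairs: Brass Block & Woodwind Take, Brass Overdub & Tech Session, Chamber Tracking & Tech Session, Sectional Soundcheck & Vocals Soundcheck — 4 in total.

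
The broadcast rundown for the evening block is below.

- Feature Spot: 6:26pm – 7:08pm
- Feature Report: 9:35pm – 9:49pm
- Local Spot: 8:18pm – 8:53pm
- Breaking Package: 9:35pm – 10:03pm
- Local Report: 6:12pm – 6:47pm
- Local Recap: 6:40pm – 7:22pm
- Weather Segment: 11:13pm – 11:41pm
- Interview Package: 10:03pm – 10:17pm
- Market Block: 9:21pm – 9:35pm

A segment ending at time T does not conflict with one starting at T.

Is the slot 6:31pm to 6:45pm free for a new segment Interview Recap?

No — it overlaps Feature Spot, Local Recap, Local Report

Local Report: starts 6:12pm before Interview Recap ends 6:45pm, and ends 6:47pm after Interview Recap starts 6:31pm → overlap.
Feature Spot: starts 6:26pm before Interview Recap ends 6:45pm, and ends 7:08pm after Interview Recap starts 6:31pm → overlap.
Local Recap: starts 6:40pm before Interview Recap ends 6:45pm, and ends 7:22pm after Interview Recap starts 6:31pm → overlap.
Local Spot: starts 8:18pm at or after Interview Recap ends 6:45pm → clear.
Market Block: starts 9:21pm at or after Interview Recap ends 6:45pm → clear.
Breaking Package: starts 9:35pm at or after Interview Recap ends 6:45pm → clear.
Feature Report: starts 9:35pm at or after Interview Recap ends 6:45pm → clear.
Interview Package: starts 10:03pm at or after Interview Recap ends 6:45pm → clear.
Weather Segment: starts 11:13pm at or after Interview Recap ends 6:45pm → clear.
Interview Recap overlaps Local Report, Feature Spot, Local Recap.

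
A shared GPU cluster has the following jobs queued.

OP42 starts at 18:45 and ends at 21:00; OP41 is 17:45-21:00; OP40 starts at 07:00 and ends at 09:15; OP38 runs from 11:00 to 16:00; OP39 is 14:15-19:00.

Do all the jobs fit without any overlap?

Sorted by start: OP40, OP38, OP39, OP41, OP42.
OP38 starts after OP40 ends, so nothing later overlaps OP40 either.
OP39 starts before OP38 ends → OP38 and OP39 overlap.
That's a conflict, so the schedule is not conflict-free.

No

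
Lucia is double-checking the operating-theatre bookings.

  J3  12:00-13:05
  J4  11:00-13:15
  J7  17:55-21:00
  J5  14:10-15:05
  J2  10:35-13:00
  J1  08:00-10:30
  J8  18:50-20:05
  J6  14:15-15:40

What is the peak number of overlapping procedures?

Walk through starts and ends in time order (an end at T is processed before a start at T):
08:00 start J1 → 1
10:30 end J1 → 0
10:35 start J2 → 1
11:00 start J4 → 2
12:00 start J3 → 3
13:00 end J2 → 2
13:05 end J3 → 1
13:15 end J4 → 0
14:10 start J5 → 1
14:15 start J6 → 2
15:05 end J5 → 1
15:40 end J6 → 0
17:55 start J7 → 1
18:50 start J8 → 2
20:05 end J8 → 1
21:00 end J7 → 0
Peak is 3, at 12:00 (J2, J3, J4).

3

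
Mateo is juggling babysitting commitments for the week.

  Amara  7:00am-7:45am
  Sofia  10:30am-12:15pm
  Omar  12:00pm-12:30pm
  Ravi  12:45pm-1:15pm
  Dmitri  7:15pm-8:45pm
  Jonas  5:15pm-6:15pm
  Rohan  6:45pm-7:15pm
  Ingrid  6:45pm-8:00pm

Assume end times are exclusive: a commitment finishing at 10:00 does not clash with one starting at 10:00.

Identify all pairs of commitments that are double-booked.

Dmitri & Ingrid, Ingrid & Rohan, Omar & Sofia

Sorted by start: Amara, Sofia, Omar, Ravi, Jonas, Rohan, Ingrid, Dmitri.
Sofia starts after Amara ends, so nothing later overlaps Amara either.
Omar starts before Sofia ends → Sofia and Omar overlap.
Ravi starts after Sofia ends, so nothing later overlaps Sofia either.
Ravi starts after Omar ends, so nothing later overlaps Omar either.
Jonas starts after Ravi ends, so nothing later overlaps Ravi either.
Rohan starts after Jonas ends, so nothing later overlaps Jonas either.
Ingrid starts before Rohan ends → Rohan and Ingrid overlap.
Dmitri starts exactly when Rohan ends (back-to-back, no overlap).
Dmitri starts before Ingrid ends → Ingrid and Dmitri overlap.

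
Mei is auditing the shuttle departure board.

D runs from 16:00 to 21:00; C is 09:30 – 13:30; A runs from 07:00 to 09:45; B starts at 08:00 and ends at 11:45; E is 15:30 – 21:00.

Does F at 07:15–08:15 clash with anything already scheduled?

A: starts 07:00 before F ends 08:15, and ends 09:45 after F starts 07:15 → overlap.
B: starts 08:00 before F ends 08:15, and ends 11:45 after F starts 07:15 → overlap.
C: starts 09:30 at or after F ends 08:15 → clear.
E: starts 15:30 at or after F ends 08:15 → clear.
D: starts 16:00 at or after F ends 08:15 → clear.
F overlaps A, B.

Yes — it overlaps A, B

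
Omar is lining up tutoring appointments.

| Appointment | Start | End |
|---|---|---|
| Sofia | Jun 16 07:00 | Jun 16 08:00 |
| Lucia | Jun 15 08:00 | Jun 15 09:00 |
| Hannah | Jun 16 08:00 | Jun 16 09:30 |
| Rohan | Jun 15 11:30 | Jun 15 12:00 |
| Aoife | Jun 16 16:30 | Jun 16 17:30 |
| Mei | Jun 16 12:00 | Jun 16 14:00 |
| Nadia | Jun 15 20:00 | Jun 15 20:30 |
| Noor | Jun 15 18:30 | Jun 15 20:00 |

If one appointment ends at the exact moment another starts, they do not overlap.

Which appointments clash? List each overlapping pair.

Check each pair: they overlap iff neither finishes before the other starts.
Sorted by start: Lucia, Rohan, Noor, Nadia, Sofia, Hannah, Mei, Aoife.
Rohan starts after Lucia ends; Lucia is clear from here.
Noor starts after Rohan ends; Rohan is clear from here.
Nadia starts exactly when Noor ends (back-to-back, no overlap); Noor is clear from here.
Sofia starts after Nadia ends; Nadia is clear from here.
Hannah starts exactly when Sofia ends (back-to-back, no overlap); Sofia is clear from here.
Mei starts after Hannah ends; Hannah is clear from here.
Aoife starts after Mei ends.

no overlapping pairs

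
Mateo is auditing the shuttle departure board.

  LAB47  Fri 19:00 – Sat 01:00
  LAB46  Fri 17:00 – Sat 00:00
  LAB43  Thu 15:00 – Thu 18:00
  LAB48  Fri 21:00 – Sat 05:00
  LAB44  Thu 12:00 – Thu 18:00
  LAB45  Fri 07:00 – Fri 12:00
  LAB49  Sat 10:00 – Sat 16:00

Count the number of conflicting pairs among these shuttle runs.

Sorted by start: LAB44, LAB43, LAB45, LAB46, LAB47, LAB48, LAB49.
LAB43 starts before LAB44 ends → LAB44 and LAB43 overlap.
LAB45 starts after LAB44 ends, so nothing later overlaps LAB44 either.
LAB45 starts after LAB43 ends, so nothing later overlaps LAB43 either.
LAB46 starts after LAB45 ends, so nothing later overlaps LAB45 either.
LAB47 starts before LAB46 ends → LAB46 and LAB47 overlap.
LAB48 starts before LAB46 ends → LAB46 and LAB48 overlap.
LAB49 starts after LAB46 ends.
LAB48 starts before LAB47 ends → LAB47 and LAB48 overlap.
LAB49 starts after LAB47 ends.
LAB49 starts after LAB48 ends.
Overlapping pairs: LAB43 & LAB44, LAB46 & LAB47, LAB46 & LAB48, LAB47 & LAB48 — 4 in total.

4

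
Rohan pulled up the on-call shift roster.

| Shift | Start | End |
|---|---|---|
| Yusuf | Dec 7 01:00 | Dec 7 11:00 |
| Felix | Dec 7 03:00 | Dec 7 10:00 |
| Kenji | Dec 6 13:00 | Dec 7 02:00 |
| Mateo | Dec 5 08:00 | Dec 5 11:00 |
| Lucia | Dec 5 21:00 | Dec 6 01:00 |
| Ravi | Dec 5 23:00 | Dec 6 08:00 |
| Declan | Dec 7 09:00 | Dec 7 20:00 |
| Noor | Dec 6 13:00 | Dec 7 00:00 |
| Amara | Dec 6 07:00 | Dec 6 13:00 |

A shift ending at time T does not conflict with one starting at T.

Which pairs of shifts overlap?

Amara & Ravi, Declan & Felix, Declan & Yusuf, Felix & Yusuf, Kenji & Noor, Kenji & Yusuf, Lucia & Ravi

Sorted by start: Mateo, Lucia, Ravi, Amara, Noor, Kenji, Yusuf, Felix, Declan.
Lucia starts after Mateo ends; Mateo is clear from here.
Ravi starts before Lucia ends → Lucia and Ravi overlap.
Amara starts after Lucia ends; Lucia is clear from here.
Amara starts before Ravi ends → Ravi and Amara overlap.
Noor starts after Ravi ends; Ravi is clear from here.
Noor starts exactly when Amara ends (back-to-back, no overlap); Amara is clear from here.
Kenji starts before Noor ends → Noor and Kenji overlap.
Yusuf starts after Noor ends; Noor is clear from here.
Yusuf starts before Kenji ends → Kenji and Yusuf overlap.
Felix starts after Kenji ends; Kenji is clear from here.
Felix starts before Yusuf ends → Yusuf and Felix overlap.
Declan starts before Yusuf ends → Yusuf and Declan overlap.
Declan starts before Felix ends → Felix and Declan overlap.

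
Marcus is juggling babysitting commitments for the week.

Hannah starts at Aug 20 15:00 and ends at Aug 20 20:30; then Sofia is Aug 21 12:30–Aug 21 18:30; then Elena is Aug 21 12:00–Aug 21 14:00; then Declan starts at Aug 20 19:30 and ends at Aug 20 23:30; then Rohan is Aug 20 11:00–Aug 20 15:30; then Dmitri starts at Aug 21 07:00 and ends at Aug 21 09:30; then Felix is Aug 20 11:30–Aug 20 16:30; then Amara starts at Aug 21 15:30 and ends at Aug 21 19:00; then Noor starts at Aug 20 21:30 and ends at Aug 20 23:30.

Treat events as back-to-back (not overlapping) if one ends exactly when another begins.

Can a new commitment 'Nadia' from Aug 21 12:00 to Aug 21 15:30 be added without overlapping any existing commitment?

No — it overlaps Elena, Sofia

Rohan: ends Aug 20 15:30 at or before Nadia starts Aug 21 12:00 → clear.
Felix: ends Aug 20 16:30 at or before Nadia starts Aug 21 12:00 → clear.
Hannah: ends Aug 20 20:30 at or before Nadia starts Aug 21 12:00 → clear.
Declan: ends Aug 20 23:30 at or before Nadia starts Aug 21 12:00 → clear.
Noor: ends Aug 20 23:30 at or before Nadia starts Aug 21 12:00 → clear.
Dmitri: ends Aug 21 09:30 at or before Nadia starts Aug 21 12:00 → clear.
Elena: starts Aug 21 12:00 before Nadia ends Aug 21 15:30, and ends Aug 21 14:00 after Nadia starts Aug 21 12:00 → overlap.
Sofia: starts Aug 21 12:30 before Nadia ends Aug 21 15:30, and ends Aug 21 18:30 after Nadia starts Aug 21 12:00 → overlap.
Amara: starts Aug 21 15:30 at or after Nadia ends Aug 21 15:30 → clear.
Nadia overlaps Sofia, Elena.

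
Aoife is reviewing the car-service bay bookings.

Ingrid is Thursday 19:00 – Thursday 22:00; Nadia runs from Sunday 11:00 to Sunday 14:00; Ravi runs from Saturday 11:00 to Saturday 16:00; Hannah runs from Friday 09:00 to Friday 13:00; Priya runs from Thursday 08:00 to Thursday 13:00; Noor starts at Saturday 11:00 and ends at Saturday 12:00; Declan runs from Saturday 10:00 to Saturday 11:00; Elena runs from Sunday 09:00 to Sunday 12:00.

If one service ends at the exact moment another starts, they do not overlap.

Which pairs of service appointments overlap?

Sorted by start: Priya, Ingrid, Hannah, Declan, Ravi, Noor, Elena, Nadia.
Ingrid starts after Priya ends, so Priya has no further overlaps.
Hannah starts after Ingrid ends, so Ingrid has no further overlaps.
Declan starts after Hannah ends, so Hannah has no further overlaps.
Ravi starts exactly when Declan ends (back-to-back, no overlap), so Declan has no further overlaps.
Noor starts before Ravi ends → Ravi and Noor overlap.
Elena starts after Ravi ends, so Ravi has no further overlaps.
Elena starts after Noor ends, so Noor has no further overlaps.
Nadia starts before Elena ends → Elena and Nadia overlap.

Elena & Nadia, Noor & Ravi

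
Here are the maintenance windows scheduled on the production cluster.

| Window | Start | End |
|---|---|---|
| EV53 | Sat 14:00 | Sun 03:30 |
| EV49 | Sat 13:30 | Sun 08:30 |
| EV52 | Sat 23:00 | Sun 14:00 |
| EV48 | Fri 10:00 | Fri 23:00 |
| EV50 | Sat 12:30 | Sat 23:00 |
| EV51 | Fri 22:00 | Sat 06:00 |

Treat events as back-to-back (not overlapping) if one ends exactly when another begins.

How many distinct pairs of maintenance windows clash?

6

Check each pair: they overlap iff neither finishes before the other starts.
Sorted by start: EV48, EV51, EV50, EV49, EV53, EV52.
EV51 starts before EV48 ends → EV48 and EV51 overlap.
EV50 starts after EV48 ends; EV48 is clear from here.
EV50 starts after EV51 ends; EV51 is clear from here.
EV49 starts before EV50 ends → EV50 and EV49 overlap.
EV53 starts before EV50 ends → EV50 and EV53 overlap.
EV52 starts exactly when EV50 ends (back-to-back, no overlap).
EV53 starts before EV49 ends → EV49 and EV53 overlap.
EV52 starts before EV49 ends → EV49 and EV52 overlap.
EV52 starts before EV53 ends → EV53 and EV52 overlap.
Overlapping pairs: EV48 & EV51, EV49 & EV50, EV49 & EV52, EV49 & EV53, EV50 & EV53, EV52 & EV53 — 6 in total.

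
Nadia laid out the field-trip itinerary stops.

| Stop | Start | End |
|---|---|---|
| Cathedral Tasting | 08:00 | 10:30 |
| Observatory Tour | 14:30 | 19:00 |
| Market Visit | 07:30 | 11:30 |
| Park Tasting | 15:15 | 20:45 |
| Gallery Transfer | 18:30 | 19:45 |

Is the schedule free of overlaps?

No

Sorted by start: Market Visit, Cathedral Tasting, Observatory Tour, Park Tasting, Gallery Transfer.
Cathedral Tasting starts before Market Visit ends → Market Visit and Cathedral Tasting overlap.
That's a conflict, so the schedule is not conflict-free.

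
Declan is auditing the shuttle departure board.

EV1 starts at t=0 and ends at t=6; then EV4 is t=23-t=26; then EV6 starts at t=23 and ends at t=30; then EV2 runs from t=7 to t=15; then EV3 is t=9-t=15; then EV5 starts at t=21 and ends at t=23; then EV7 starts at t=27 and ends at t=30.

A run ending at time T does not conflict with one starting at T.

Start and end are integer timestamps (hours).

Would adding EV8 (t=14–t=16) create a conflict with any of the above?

Yes — it overlaps EV2, EV3

EV1: ends t=6 at or before EV8 starts t=14 → clear.
EV2: starts t=7 before EV8 ends t=16, and ends t=15 after EV8 starts t=14 → overlap.
EV3: starts t=9 before EV8 ends t=16, and ends t=15 after EV8 starts t=14 → overlap.
EV5: starts t=21 at or after EV8 ends t=16 → clear.
EV4: starts t=23 at or after EV8 ends t=16 → clear.
EV6: starts t=23 at or after EV8 ends t=16 → clear.
EV7: starts t=27 at or after EV8 ends t=16 → clear.
EV8 overlaps EV2, EV3.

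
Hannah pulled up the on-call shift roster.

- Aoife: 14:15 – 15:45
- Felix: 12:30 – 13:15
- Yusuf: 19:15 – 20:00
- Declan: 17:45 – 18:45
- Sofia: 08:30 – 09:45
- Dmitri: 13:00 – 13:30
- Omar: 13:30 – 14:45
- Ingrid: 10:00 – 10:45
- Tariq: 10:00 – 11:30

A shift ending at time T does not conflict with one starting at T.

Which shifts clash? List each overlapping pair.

Sorted by start: Sofia, Tariq, Ingrid, Felix, Dmitri, Omar, Aoife, Declan, Yusuf.
Tariq starts after Sofia ends, so Sofia has no further overlaps.
Ingrid starts before Tariq ends → Tariq and Ingrid overlap.
Felix starts after Tariq ends, so Tariq has no further overlaps.
Felix starts after Ingrid ends, so Ingrid has no further overlaps.
Dmitri starts before Felix ends → Felix and Dmitri overlap.
Omar starts after Felix ends, so Felix has no further overlaps.
Omar starts exactly when Dmitri ends (back-to-back, no overlap), so Dmitri has no further overlaps.
Aoife starts before Omar ends → Omar and Aoife overlap.
Declan starts after Omar ends, so Omar has no further overlaps.
Declan starts after Aoife ends, so Aoife has no further overlaps.
Yusuf starts after Declan ends.

Aoife & Omar, Dmitri & Felix, Ingrid & Tariq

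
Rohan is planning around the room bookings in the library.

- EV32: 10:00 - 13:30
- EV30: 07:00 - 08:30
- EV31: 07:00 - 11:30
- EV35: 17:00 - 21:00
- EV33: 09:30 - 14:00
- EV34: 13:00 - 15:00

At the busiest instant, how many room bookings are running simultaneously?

3

Sweep the timeline, counting +1 at each start and −1 at each end (ends before starts at a tie):
07:00 start EV30 → 1
07:00 start EV31 → 2
08:30 end EV30 → 1
09:30 start EV33 → 2
10:00 start EV32 → 3
11:30 end EV31 → 2
13:00 start EV34 → 3
13:30 end EV32 → 2
14:00 end EV33 → 1
15:00 end EV34 → 0
17:00 start EV35 → 1
21:00 end EV35 → 0
Peak is 3, at 10:00 (EV31, EV32, EV33).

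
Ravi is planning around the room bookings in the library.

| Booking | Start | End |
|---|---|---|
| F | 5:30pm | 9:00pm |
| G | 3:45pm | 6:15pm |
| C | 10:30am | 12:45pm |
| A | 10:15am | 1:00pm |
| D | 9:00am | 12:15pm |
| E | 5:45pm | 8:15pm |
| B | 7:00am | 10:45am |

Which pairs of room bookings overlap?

Check each pair: they overlap iff neither finishes before the other starts.
Sorted by start: B, D, A, C, G, F, E.
D starts before B ends → B and D overlap.
A starts before B ends → B and A overlap.
C starts before B ends → B and C overlap.
G starts after B ends, so nothing later overlaps B either.
A starts before D ends → D and A overlap.
C starts before D ends → D and C overlap.
G starts after D ends, so nothing later overlaps D either.
C starts before A ends → A and C overlap.
G starts after A ends, so nothing later overlaps A either.
G starts after C ends, so nothing later overlaps C either.
F starts before G ends → G and F overlap.
E starts before G ends → G and E overlap.
E starts before F ends → F and E overlap.

A & B, A & C, A & D, B & C, B & D, C & D, E & F, E & G, F & G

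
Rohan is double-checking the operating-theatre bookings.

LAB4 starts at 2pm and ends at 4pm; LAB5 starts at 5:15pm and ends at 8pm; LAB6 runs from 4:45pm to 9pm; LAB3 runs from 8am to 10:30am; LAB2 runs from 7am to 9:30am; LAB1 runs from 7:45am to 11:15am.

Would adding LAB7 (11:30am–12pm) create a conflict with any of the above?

No — it doesn't clash with anything

LAB2: ends 9:30am at or before LAB7 starts 11:30am → clear.
LAB1: ends 11:15am at or before LAB7 starts 11:30am → clear.
LAB3: ends 10:30am at or before LAB7 starts 11:30am → clear.
LAB4: starts 2pm at or after LAB7 ends 12pm → clear.
LAB6: starts 4:45pm at or after LAB7 ends 12pm → clear.
LAB5: starts 5:15pm at or after LAB7 ends 12pm → clear.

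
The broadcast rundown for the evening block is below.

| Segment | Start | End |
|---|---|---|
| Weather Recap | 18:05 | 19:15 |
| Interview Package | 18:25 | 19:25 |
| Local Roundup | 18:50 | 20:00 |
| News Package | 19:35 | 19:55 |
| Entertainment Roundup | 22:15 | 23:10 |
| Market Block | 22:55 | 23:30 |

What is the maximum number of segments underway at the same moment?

3

Sort all start/end points and keep a running count:
18:05 start Weather Recap → 1
18:25 start Interview Package → 2
18:50 start Local Roundup → 3
19:15 end Weather Recap → 2
19:25 end Interview Package → 1
19:35 start News Package → 2
19:55 end News Package → 1
20:00 end Local Roundup → 0
22:15 start Entertainment Roundup → 1
22:55 start Market Block → 2
23:10 end Entertainment Roundup → 1
23:30 end Market Block → 0
Peak is 3, at 18:50 (Interview Package, Local Roundup, Weather Recap).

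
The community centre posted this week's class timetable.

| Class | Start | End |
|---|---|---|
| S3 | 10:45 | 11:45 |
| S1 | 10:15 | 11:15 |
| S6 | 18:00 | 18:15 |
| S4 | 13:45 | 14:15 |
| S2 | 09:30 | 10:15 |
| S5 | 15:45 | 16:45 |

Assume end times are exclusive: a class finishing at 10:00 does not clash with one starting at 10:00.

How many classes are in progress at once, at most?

2

Walk through starts and ends in time order (an end at T is processed before a start at T):
09:30 start S2 → 1
10:15 end S2 → 0
10:15 start S1 → 1
10:45 start S3 → 2
11:15 end S1 → 1
11:45 end S3 → 0
13:45 start S4 → 1
14:15 end S4 → 0
15:45 start S5 → 1
16:45 end S5 → 0
18:00 start S6 → 1
18:15 end S6 → 0
Peak is 2, at 10:45 (S1, S3).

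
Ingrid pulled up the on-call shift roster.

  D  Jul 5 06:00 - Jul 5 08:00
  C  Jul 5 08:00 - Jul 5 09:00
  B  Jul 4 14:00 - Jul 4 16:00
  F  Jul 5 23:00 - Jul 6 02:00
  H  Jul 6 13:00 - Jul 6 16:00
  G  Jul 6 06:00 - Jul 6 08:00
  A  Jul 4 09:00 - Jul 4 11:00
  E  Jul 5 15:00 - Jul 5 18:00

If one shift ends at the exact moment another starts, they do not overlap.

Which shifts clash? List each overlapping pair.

no overlapping pairs

Sorted by start: A, B, D, C, E, F, G, H.
B starts after A ends — done with A.
D starts after B ends — done with B.
C starts exactly when D ends (back-to-back, no overlap) — done with D.
E starts after C ends — done with C.
F starts after E ends — done with E.
G starts after F ends — done with F.
H starts after G ends.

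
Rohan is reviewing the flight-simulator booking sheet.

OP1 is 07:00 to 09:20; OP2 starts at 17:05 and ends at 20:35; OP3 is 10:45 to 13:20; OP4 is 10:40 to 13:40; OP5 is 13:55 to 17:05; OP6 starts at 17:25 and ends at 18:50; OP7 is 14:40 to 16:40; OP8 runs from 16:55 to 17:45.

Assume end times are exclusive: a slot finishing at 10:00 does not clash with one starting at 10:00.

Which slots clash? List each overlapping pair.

Sorted by start: OP1, OP4, OP3, OP5, OP7, OP8, OP2, OP6.
OP4 starts after OP1 ends — done with OP1.
OP3 starts before OP4 ends → OP4 and OP3 overlap.
OP5 starts after OP4 ends — done with OP4.
OP5 starts after OP3 ends — done with OP3.
OP7 starts before OP5 ends → OP5 and OP7 overlap.
OP8 starts before OP5 ends → OP5 and OP8 overlap.
OP2 starts exactly when OP5 ends (back-to-back, no overlap) — done with OP5.
OP8 starts after OP7 ends — done with OP7.
OP2 starts before OP8 ends → OP8 and OP2 overlap.
OP6 starts before OP8 ends → OP8 and OP6 overlap.
OP6 starts before OP2 ends → OP2 and OP6 overlap.

OP2 & OP6, OP2 & OP8, OP3 & OP4, OP5 & OP7, OP5 & OP8, OP6 & OP8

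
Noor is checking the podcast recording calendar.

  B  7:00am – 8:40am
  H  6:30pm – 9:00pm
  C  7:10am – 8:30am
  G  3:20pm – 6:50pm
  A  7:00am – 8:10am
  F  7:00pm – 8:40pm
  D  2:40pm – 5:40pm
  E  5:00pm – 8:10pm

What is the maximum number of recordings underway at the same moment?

Sort all start/end points and keep a running count:
7:00am start A → 1
7:00am start B → 2
7:10am start C → 3
8:10am end A → 2
8:30am end C → 1
8:40am end B → 0
2:40pm start D → 1
3:20pm start G → 2
5:00pm start E → 3
5:40pm end D → 2
6:30pm start H → 3
6:50pm end G → 2
7:00pm start F → 3
8:10pm end E → 2
8:40pm end F → 1
9:00pm end H → 0
Peak is 3, at 7:10am (A, B, C).

3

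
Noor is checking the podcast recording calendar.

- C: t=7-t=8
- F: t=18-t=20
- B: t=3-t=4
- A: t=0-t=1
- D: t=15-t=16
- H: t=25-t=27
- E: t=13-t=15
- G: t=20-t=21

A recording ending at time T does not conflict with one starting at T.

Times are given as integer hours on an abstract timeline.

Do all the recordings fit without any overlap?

Two intervals overlap when each starts before the other ends.
Sorted by start: A, B, C, E, D, F, G, H.
B starts after A ends, so A has no further overlaps.
C starts after B ends, so B has no further overlaps.
E starts after C ends, so C has no further overlaps.
D starts exactly when E ends (back-to-back, no overlap), so E has no further overlaps.
F starts after D ends, so D has no further overlaps.
G starts exactly when F ends (back-to-back, no overlap), so F has no further overlaps.
H starts after G ends.
Every pair is clear; the schedule has no overlaps.

Yes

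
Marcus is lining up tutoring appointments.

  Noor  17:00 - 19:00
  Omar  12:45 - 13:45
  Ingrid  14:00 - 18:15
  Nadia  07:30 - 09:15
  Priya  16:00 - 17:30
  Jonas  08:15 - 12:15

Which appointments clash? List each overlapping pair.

Ingrid & Noor, Ingrid & Priya, Jonas & Nadia, Noor & Priya

Sorted by start: Nadia, Jonas, Omar, Ingrid, Priya, Noor.
Jonas starts before Nadia ends → Nadia and Jonas overlap.
Omar starts after Nadia ends — done with Nadia.
Omar starts after Jonas ends — done with Jonas.
Ingrid starts after Omar ends — done with Omar.
Priya starts before Ingrid ends → Ingrid and Priya overlap.
Noor starts before Ingrid ends → Ingrid and Noor overlap.
Noor starts before Priya ends → Priya and Noor overlap.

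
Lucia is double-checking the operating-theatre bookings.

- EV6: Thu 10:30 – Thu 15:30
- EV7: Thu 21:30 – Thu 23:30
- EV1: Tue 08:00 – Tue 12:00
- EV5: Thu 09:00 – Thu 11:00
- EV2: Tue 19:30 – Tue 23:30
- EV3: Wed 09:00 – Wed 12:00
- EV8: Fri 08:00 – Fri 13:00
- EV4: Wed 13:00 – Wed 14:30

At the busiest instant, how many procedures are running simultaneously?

2

Walk through starts and ends in time order (an end at T is processed before a start at T):
Tue 08:00 start EV1 → 1
Tue 12:00 end EV1 → 0
Tue 19:30 start EV2 → 1
Tue 23:30 end EV2 → 0
Wed 09:00 start EV3 → 1
Wed 12:00 end EV3 → 0
Wed 13:00 start EV4 → 1
Wed 14:30 end EV4 → 0
Thu 09:00 start EV5 → 1
Thu 10:30 start EV6 → 2
Thu 11:00 end EV5 → 1
Thu 15:30 end EV6 → 0
Thu 21:30 start EV7 → 1
Thu 23:30 end EV7 → 0
Fri 08:00 start EV8 → 1
Fri 13:00 end EV8 → 0
Peak is 2, at Thu 10:30 (EV5, EV6).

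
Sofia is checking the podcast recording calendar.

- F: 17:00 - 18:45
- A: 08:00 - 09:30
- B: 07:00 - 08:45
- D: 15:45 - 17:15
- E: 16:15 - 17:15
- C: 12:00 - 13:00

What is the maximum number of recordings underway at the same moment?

3

Sort all start/end points and keep a running count:
07:00 start B → 1
08:00 start A → 2
08:45 end B → 1
09:30 end A → 0
12:00 start C → 1
13:00 end C → 0
15:45 start D → 1
16:15 start E → 2
17:00 start F → 3
17:15 end D → 2
17:15 end E → 1
18:45 end F → 0
Peak is 3, at 17:00 (D, E, F).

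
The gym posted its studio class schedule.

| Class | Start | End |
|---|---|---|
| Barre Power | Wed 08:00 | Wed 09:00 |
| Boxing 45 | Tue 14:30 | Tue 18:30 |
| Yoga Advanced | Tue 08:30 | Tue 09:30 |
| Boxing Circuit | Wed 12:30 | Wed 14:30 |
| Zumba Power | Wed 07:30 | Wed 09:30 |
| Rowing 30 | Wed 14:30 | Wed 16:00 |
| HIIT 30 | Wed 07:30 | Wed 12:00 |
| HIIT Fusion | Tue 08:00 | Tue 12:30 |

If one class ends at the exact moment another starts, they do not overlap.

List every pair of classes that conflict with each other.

Barre Power & HIIT 30, Barre Power & Zumba Power, HIIT 30 & Zumba Power, HIIT Fusion & Yoga Advanced

Two intervals overlap when each starts before the other ends.
Sorted by start: HIIT Fusion, Yoga Advanced, Boxing 45, HIIT 30, Zumba Power, Barre Power, Boxing Circuit, Rowing 30.
Yoga Advanced starts before HIIT Fusion ends → HIIT Fusion and Yoga Advanced overlap.
Boxing 45 starts after HIIT Fusion ends, so HIIT Fusion has no further overlaps.
Boxing 45 starts after Yoga Advanced ends, so Yoga Advanced has no further overlaps.
HIIT 30 starts after Boxing 45 ends, so Boxing 45 has no further overlaps.
Zumba Power starts before HIIT 30 ends → HIIT 30 and Zumba Power overlap.
Barre Power starts before HIIT 30 ends → HIIT 30 and Barre Power overlap.
Boxing Circuit starts after HIIT 30 ends, so HIIT 30 has no further overlaps.
Barre Power starts before Zumba Power ends → Zumba Power and Barre Power overlap.
Boxing Circuit starts after Zumba Power ends, so Zumba Power has no further overlaps.
Boxing Circuit starts after Barre Power ends, so Barre Power has no further overlaps.
Rowing 30 starts exactly when Boxing Circuit ends (back-to-back, no overlap).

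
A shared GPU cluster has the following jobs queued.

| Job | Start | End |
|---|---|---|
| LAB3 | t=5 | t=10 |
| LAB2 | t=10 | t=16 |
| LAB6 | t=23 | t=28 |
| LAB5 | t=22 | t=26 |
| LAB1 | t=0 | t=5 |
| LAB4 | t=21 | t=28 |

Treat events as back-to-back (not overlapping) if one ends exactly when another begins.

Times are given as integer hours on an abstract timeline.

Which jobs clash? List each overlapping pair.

Two intervals overlap when each starts before the other ends.
Sorted by start: LAB1, LAB3, LAB2, LAB4, LAB5, LAB6.
LAB3 starts exactly when LAB1 ends (back-to-back, no overlap), so LAB1 has no further overlaps.
LAB2 starts exactly when LAB3 ends (back-to-back, no overlap), so LAB3 has no further overlaps.
LAB4 starts after LAB2 ends, so LAB2 has no further overlaps.
LAB5 starts before LAB4 ends → LAB4 and LAB5 overlap.
LAB6 starts before LAB4 ends → LAB4 and LAB6 overlap.
LAB6 starts before LAB5 ends → LAB5 and LAB6 overlap.

LAB4 & LAB5, LAB4 & LAB6, LAB5 & LAB6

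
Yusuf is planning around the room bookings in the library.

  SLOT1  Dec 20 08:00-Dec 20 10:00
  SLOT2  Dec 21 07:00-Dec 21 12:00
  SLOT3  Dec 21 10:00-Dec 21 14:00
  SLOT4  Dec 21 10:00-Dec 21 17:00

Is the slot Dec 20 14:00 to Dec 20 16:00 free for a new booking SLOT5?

SLOT1: ends Dec 20 10:00 at or before SLOT5 starts Dec 20 14:00 → clear.
SLOT2: starts Dec 21 07:00 at or after SLOT5 ends Dec 20 16:00 → clear.
SLOT3: starts Dec 21 10:00 at or after SLOT5 ends Dec 20 16:00 → clear.
SLOT4: starts Dec 21 10:00 at or after SLOT5 ends Dec 20 16:00 → clear.

Yes — the slot is free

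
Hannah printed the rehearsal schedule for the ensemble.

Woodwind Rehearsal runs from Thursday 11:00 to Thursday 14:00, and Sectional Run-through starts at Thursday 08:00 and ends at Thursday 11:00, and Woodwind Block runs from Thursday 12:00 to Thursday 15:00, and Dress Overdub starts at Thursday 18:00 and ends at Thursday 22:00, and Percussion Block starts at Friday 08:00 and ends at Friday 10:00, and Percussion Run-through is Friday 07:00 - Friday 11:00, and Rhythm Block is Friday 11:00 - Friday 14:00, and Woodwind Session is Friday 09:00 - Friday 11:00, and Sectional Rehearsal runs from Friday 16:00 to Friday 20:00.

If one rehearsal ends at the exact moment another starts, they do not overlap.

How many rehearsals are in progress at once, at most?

3

Walk through starts and ends in time order (an end at T is processed before a start at T):
Thursday 08:00 start Sectional Run-through → 1
Thursday 11:00 end Sectional Run-through → 0
Thursday 11:00 start Woodwind Rehearsal → 1
Thursday 12:00 start Woodwind Block → 2
Thursday 14:00 end Woodwind Rehearsal → 1
Thursday 15:00 end Woodwind Block → 0
Thursday 18:00 start Dress Overdub → 1
Thursday 22:00 end Dress Overdub → 0
Friday 07:00 start Percussion Run-through → 1
Friday 08:00 start Percussion Block → 2
Friday 09:00 start Woodwind Session → 3
Friday 10:00 end Percussion Block → 2
Friday 11:00 end Percussion Run-through → 1
Friday 11:00 end Woodwind Session → 0
Friday 11:00 start Rhythm Block → 1
Friday 14:00 end Rhythm Block → 0
Friday 16:00 start Sectional Rehearsal → 1
Friday 20:00 end Sectional Rehearsal → 0
Peak is 3, at Friday 09:00 (Percussion Block, Percussion Run-through, Woodwind Session).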